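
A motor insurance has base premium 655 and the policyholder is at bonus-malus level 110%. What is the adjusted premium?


adjusted = base * BM_level / 100
= 655 * 110 / 100
= 655 * 1.1
= 720.5


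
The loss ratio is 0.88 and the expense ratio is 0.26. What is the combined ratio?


Combined ratio = loss ratio + expense ratio
= 0.88 + 0.26
= 1.14


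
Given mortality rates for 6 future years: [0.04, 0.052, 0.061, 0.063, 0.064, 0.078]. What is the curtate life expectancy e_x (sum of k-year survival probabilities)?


e_x = sum_{k=1}^{n} k_p_x
k_p_x values:
  1_p_x = 0.96
  2_p_x = 0.91008
  3_p_x = 0.854565
  4_p_x = 0.800728
  5_p_x = 0.749481
  6_p_x = 0.691021
e_x = 4.9659


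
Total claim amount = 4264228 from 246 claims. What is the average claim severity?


severity = total / number
= 4264228 / 246
= 17334.2602


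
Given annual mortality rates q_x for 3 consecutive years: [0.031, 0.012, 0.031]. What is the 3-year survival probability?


p_k = 1 - q_k for each year
Survival = product of (1 - q_k)
= 0.969 * 0.988 * 0.969
= 0.9277


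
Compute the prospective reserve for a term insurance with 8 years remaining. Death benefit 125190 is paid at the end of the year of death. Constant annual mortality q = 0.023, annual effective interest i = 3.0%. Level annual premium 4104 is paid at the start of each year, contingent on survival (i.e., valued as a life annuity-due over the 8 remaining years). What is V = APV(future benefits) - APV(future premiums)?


v = 1/(1+i) = 0.970874
APV(future benefits) per unit = sum_{k=0}^{7} k_p_x * q * v^(k+1) = 0.149575
APV(future benefits) = 125190 * 0.149575 = 18725.2504
Life annuity-due factor ä_{x:8} = sum_{k=0}^{7} k_p_x * v^k = 6.698343
APV(future premiums) = 4104 * 6.698343 = 27489.9997
V = 18725.2504 - 27489.9997
= -8764.7493


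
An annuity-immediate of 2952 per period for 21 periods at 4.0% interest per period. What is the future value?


FV = PMT * ((1+i)^n - 1) / i
= 2952 * ((1.04)^21 - 1) / 0.04
= 2952 * (2.278768 - 1) / 0.04
= 94373.0835


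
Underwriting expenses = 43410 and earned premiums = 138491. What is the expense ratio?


Expense ratio = expenses / premiums
= 43410 / 138491
= 0.3134


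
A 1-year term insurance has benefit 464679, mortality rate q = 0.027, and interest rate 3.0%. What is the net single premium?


NSP = benefit * q * v
v = 1/(1+i) = 0.970874
NSP = 464679 * 0.027 * 0.970874
= 12180.9058


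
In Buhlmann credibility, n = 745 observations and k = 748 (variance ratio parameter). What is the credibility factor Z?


Z = n / (n + k)
= 745 / (745 + 748)
= 745 / 1493
= 0.499


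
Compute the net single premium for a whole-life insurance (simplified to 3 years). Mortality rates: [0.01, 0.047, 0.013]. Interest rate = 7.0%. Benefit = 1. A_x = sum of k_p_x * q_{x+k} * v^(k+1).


v = 0.934579
Year 0: k_p_x=1.0, q=0.01, term=0.009346
Year 1: k_p_x=0.99, q=0.047, term=0.040641
Year 2: k_p_x=0.94347, q=0.013, term=0.010012
A_x = 0.06


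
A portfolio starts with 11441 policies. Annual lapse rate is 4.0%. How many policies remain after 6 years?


remaining = initial * (1 - lapse)^years
= 11441 * (1 - 0.04)^6
= 11441 * 0.782758
= 8955.5319


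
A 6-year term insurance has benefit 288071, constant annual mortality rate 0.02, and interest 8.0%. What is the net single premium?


NSP = benefit * sum_{k=0}^{n-1} k_p_x * q * v^(k+1)
With constant q=0.02, v=0.925926
Sum = 0.088354
NSP = 288071 * 0.088354
= 25452.1697


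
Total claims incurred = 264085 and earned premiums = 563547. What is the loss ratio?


Loss ratio = claims / premiums
= 264085 / 563547
= 0.4686


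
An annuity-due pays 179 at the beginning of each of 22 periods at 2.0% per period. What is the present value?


PV_due = PMT * (1-(1+i)^(-n))/i * (1+i)
PV_immediate = 3160.7906
PV_due = 3160.7906 * 1.02
= 3224.0064


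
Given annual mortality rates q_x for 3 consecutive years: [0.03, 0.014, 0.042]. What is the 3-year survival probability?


p_k = 1 - q_k for each year
Survival = product of (1 - q_k)
= 0.97 * 0.986 * 0.958
= 0.9163


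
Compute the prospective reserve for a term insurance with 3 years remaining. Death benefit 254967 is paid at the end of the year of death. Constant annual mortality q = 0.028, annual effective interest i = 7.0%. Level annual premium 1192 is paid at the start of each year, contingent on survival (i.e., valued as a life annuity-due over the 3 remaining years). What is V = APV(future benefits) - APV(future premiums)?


v = 1/(1+i) = 0.934579
APV(future benefits) per unit = sum_{k=0}^{2} k_p_x * q * v^(k+1) = 0.071534
APV(future benefits) = 254967 * 0.071534 = 18238.819
Life annuity-due factor ä_{x:3} = sum_{k=0}^{2} k_p_x * v^k = 2.733622
APV(future premiums) = 1192 * 2.733622 = 3258.4776
V = 18238.819 - 3258.4776
= 14980.3414


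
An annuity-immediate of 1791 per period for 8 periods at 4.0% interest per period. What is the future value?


FV = PMT * ((1+i)^n - 1) / i
= 1791 * ((1.04)^8 - 1) / 0.04
= 1791 * (1.368569 - 1) / 0.04
= 16502.6792


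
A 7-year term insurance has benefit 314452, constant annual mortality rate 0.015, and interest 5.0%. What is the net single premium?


NSP = benefit * sum_{k=0}^{n-1} k_p_x * q * v^(k+1)
With constant q=0.015, v=0.952381
Sum = 0.08323
NSP = 314452 * 0.08323
= 26171.9567


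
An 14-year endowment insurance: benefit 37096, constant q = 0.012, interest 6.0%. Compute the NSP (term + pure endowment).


Term component = 3873.3104
Pure endowment = 14_p_x * v^14 * benefit = 0.844495 * 0.442301 * 37096 = 13856.1378
NSP = 17729.4482


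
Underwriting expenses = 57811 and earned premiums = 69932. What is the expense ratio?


Expense ratio = expenses / premiums
= 57811 / 69932
= 0.8267


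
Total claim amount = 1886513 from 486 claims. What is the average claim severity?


severity = total / number
= 1886513 / 486
= 3881.714


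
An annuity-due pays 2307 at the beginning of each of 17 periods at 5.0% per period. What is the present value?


PV_due = PMT * (1-(1+i)^(-n))/i * (1+i)
PV_immediate = 26009.2708
PV_due = 26009.2708 * 1.05
= 27309.7344


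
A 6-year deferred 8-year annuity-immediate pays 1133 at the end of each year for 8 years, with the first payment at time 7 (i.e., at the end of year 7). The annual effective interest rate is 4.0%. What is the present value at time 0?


PV at time 6 of the 8-year annuity-immediate:
a_n = 1133 * (1-(1+0.04)^(-8))/0.04 = 7628.1999
Discount back 6 years to time 0:
PV = 7628.1999 * (1+0.04)^(-6)
= 7628.1999 * 0.790315
= 6028.6772


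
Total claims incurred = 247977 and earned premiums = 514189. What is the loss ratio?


Loss ratio = claims / premiums
= 247977 / 514189
= 0.4823


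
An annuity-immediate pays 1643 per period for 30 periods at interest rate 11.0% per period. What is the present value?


PV = PMT * (1 - (1+i)^(-n)) / i
= 1643 * (1 - (1+0.11)^(-30)) / 0.11
= 1643 * (1 - 0.043683) / 0.11
= 1643 * 8.693793
= 14283.9012


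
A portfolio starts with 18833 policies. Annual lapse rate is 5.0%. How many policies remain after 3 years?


remaining = initial * (1 - lapse)^years
= 18833 * (1 - 0.05)^3
= 18833 * 0.857375
= 16146.9434


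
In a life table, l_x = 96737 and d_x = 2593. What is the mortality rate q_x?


q_x = d_x / l_x
= 2593 / 96737
= 0.0268


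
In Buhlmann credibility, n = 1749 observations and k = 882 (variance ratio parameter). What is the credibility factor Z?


Z = n / (n + k)
= 1749 / (1749 + 882)
= 1749 / 2631
= 0.6648


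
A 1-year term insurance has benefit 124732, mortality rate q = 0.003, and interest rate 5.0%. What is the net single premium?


NSP = benefit * q * v
v = 1/(1+i) = 0.952381
NSP = 124732 * 0.003 * 0.952381
= 356.3771


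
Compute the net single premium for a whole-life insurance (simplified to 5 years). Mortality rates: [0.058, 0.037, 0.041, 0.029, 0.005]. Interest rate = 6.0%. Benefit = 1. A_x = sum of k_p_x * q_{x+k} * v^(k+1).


v = 0.943396
Year 0: k_p_x=1.0, q=0.058, term=0.054717
Year 1: k_p_x=0.942, q=0.037, term=0.03102
Year 2: k_p_x=0.907146, q=0.041, term=0.031228
Year 3: k_p_x=0.869953, q=0.029, term=0.019983
Year 4: k_p_x=0.844724, q=0.005, term=0.003156
A_x = 0.1401


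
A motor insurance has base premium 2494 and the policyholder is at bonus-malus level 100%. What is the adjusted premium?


adjusted = base * BM_level / 100
= 2494 * 100 / 100
= 2494 * 1.0
= 2494.0


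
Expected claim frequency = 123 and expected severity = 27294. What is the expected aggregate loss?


E[S] = E[N] * E[X]
= 123 * 27294
= 3.3572e+06


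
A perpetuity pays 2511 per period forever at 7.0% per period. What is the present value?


PV = PMT / i
= 2511 / 0.07
= 35871.4286


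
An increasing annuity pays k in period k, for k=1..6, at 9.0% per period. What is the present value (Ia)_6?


(Ia)_n = sum_{k=1}^{n} k * v^k, v = 1/(1+i)
v = 0.917431
Sum computed term by term:
(Ia)_6 = 14.5783


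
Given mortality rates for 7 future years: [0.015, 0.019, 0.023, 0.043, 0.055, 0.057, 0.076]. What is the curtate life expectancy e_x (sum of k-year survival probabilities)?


e_x = sum_{k=1}^{n} k_p_x
k_p_x values:
  1_p_x = 0.985
  2_p_x = 0.966285
  3_p_x = 0.94406
  4_p_x = 0.903466
  5_p_x = 0.853775
  6_p_x = 0.80511
  7_p_x = 0.743922
e_x = 6.2016


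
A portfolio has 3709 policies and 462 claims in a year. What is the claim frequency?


frequency = claims / policies
= 462 / 3709
= 0.1246


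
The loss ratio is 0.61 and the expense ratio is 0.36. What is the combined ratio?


Combined ratio = loss ratio + expense ratio
= 0.61 + 0.36
= 0.97


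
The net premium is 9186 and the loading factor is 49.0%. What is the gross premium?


Gross = net * (1 + loading)
= 9186 * (1 + 0.49)
= 9186 * 1.49
= 13687.14


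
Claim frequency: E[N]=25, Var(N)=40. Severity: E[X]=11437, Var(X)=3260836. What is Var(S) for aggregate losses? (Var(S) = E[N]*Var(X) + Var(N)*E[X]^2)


Var(S) = E[N]*Var(X) + Var(N)*E[X]^2
= 25*3260836 + 40*11437^2
= 81520900 + 5232198760
= 5.3137e+09


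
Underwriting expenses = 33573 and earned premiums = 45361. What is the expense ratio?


Expense ratio = expenses / premiums
= 33573 / 45361
= 0.7401


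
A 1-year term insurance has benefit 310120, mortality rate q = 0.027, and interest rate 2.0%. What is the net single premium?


NSP = benefit * q * v
v = 1/(1+i) = 0.980392
NSP = 310120 * 0.027 * 0.980392
= 8209.0588


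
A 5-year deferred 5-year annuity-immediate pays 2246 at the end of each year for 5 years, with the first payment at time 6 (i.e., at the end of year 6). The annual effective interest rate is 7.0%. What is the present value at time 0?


PV at time 5 of the 5-year annuity-immediate:
a_n = 2246 * (1-(1+0.07)^(-5))/0.07 = 9209.0434
Discount back 5 years to time 0:
PV = 9209.0434 * (1+0.07)^(-5)
= 9209.0434 * 0.712986
= 6565.9207


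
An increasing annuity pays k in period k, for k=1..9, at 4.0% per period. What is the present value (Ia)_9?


(Ia)_n = sum_{k=1}^{n} k * v^k, v = 1/(1+i)
v = 0.961538
Sum computed term by term:
(Ia)_9 = 35.2366


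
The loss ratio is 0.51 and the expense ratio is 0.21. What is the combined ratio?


Combined ratio = loss ratio + expense ratio
= 0.51 + 0.21
= 0.72


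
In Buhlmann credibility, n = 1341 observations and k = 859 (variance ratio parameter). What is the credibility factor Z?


Z = n / (n + k)
= 1341 / (1341 + 859)
= 1341 / 2200
= 0.6095


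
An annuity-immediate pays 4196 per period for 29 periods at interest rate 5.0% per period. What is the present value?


PV = PMT * (1 - (1+i)^(-n)) / i
= 4196 * (1 - (1+0.05)^(-29)) / 0.05
= 4196 * (1 - 0.242946) / 0.05
= 4196 * 15.141074
= 63531.9447


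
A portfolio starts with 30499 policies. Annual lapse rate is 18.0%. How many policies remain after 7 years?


remaining = initial * (1 - lapse)^years
= 30499 * (1 - 0.18)^7
= 30499 * 0.249285
= 7602.9576


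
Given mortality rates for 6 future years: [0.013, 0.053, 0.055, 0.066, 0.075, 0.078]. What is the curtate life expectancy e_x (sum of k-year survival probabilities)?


e_x = sum_{k=1}^{n} k_p_x
k_p_x values:
  1_p_x = 0.987
  2_p_x = 0.934689
  3_p_x = 0.883281
  4_p_x = 0.824985
  5_p_x = 0.763111
  6_p_x = 0.703588
e_x = 5.0967


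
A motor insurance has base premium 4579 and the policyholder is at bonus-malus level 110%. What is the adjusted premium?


adjusted = base * BM_level / 100
= 4579 * 110 / 100
= 4579 * 1.1
= 5036.9


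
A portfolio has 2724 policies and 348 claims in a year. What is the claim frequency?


frequency = claims / policies
= 348 / 2724
= 0.1278


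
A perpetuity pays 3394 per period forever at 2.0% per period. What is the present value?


PV = PMT / i
= 3394 / 0.02
= 169700.0


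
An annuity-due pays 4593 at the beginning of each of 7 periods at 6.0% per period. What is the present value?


PV_due = PMT * (1-(1+i)^(-n))/i * (1+i)
PV_immediate = 25639.878
PV_due = 25639.878 * 1.06
= 27178.2706


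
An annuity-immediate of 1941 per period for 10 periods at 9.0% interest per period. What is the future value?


FV = PMT * ((1+i)^n - 1) / i
= 1941 * ((1.09)^10 - 1) / 0.09
= 1941 * (2.367364 - 1) / 0.09
= 29489.4766


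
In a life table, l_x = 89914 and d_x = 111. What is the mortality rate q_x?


q_x = d_x / l_x
= 111 / 89914
= 0.0012


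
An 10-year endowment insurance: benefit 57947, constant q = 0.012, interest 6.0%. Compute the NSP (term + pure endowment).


Term component = 4878.2449
Pure endowment = 10_p_x * v^10 * benefit = 0.886277 * 0.558395 * 57947 = 28677.5305
NSP = 33555.7754


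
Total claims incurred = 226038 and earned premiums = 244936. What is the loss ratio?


Loss ratio = claims / premiums
= 226038 / 244936
= 0.9228


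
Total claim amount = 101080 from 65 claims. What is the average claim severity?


severity = total / number
= 101080 / 65
= 1555.0769


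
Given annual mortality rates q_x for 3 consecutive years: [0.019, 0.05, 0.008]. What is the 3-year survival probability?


p_k = 1 - q_k for each year
Survival = product of (1 - q_k)
= 0.981 * 0.95 * 0.992
= 0.9245


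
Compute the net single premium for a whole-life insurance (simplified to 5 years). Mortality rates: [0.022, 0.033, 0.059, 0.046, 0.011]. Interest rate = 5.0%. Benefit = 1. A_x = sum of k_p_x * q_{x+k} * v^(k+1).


v = 0.952381
Year 0: k_p_x=1.0, q=0.022, term=0.020952
Year 1: k_p_x=0.978, q=0.033, term=0.029273
Year 2: k_p_x=0.945726, q=0.059, term=0.0482
Year 3: k_p_x=0.889928, q=0.046, term=0.033679
Year 4: k_p_x=0.848991, q=0.011, term=0.007317
A_x = 0.1394


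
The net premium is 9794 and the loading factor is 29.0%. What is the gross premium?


Gross = net * (1 + loading)
= 9794 * (1 + 0.29)
= 9794 * 1.29
= 12634.26


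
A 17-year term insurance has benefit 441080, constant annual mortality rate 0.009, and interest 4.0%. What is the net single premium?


NSP = benefit * sum_{k=0}^{n-1} k_p_x * q * v^(k+1)
With constant q=0.009, v=0.961538
Sum = 0.102814
NSP = 441080 * 0.102814
= 45349.1252


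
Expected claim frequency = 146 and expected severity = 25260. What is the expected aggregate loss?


E[S] = E[N] * E[X]
= 146 * 25260
= 3.6880e+06


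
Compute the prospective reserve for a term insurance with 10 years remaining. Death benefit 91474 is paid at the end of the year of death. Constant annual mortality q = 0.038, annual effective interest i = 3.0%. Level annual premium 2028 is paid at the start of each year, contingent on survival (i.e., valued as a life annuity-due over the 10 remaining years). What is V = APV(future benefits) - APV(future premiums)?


v = 1/(1+i) = 0.970874
APV(future benefits) per unit = sum_{k=0}^{9} k_p_x * q * v^(k+1) = 0.276561
APV(future benefits) = 91474 * 0.276561 = 25298.1452
Life annuity-due factor ä_{x:10} = sum_{k=0}^{9} k_p_x * v^k = 7.49626
APV(future premiums) = 2028 * 7.49626 = 15202.4152
V = 25298.1452 - 15202.4152
= 10095.73


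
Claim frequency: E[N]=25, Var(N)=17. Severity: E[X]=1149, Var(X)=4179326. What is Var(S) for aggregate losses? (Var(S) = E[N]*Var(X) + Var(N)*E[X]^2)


Var(S) = E[N]*Var(X) + Var(N)*E[X]^2
= 25*4179326 + 17*1149^2
= 104483150 + 22443417
= 1.2693e+08


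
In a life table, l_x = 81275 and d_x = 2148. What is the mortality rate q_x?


q_x = d_x / l_x
= 2148 / 81275
= 0.0264


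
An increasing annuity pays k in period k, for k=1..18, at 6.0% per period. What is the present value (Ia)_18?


(Ia)_n = sum_{k=1}^{n} k * v^k, v = 1/(1+i)
v = 0.943396
Sum computed term by term:
(Ia)_18 = 86.1845


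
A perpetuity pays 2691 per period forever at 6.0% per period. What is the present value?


PV = PMT / i
= 2691 / 0.06
= 44850.0


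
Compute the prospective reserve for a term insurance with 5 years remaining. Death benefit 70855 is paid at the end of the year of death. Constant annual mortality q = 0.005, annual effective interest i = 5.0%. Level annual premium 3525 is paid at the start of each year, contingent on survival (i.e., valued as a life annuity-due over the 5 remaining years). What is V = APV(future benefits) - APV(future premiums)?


v = 1/(1+i) = 0.952381
APV(future benefits) per unit = sum_{k=0}^{4} k_p_x * q * v^(k+1) = 0.021442
APV(future benefits) = 70855 * 0.021442 = 1519.3057
Life annuity-due factor ä_{x:5} = sum_{k=0}^{4} k_p_x * v^k = 4.502917
APV(future premiums) = 3525 * 4.502917 = 15872.7826
V = 1519.3057 - 15872.7826
= -14353.4769


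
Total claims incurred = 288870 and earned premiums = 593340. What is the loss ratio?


Loss ratio = claims / premiums
= 288870 / 593340
= 0.4869


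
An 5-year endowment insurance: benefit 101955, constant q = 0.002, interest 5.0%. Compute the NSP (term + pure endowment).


Term component = 879.471
Pure endowment = 5_p_x * v^5 * benefit = 0.99004 * 0.783526 * 101955 = 79088.7552
NSP = 79968.2261


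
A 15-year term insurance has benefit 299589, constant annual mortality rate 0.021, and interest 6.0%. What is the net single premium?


NSP = benefit * sum_{k=0}^{n-1} k_p_x * q * v^(k+1)
With constant q=0.021, v=0.943396
Sum = 0.180575
NSP = 299589 * 0.180575
= 54098.3481


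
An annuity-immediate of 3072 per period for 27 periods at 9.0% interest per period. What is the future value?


FV = PMT * ((1+i)^n - 1) / i
= 3072 * ((1.09)^27 - 1) / 0.09
= 3072 * (10.245082 - 1) / 0.09
= 315565.4701


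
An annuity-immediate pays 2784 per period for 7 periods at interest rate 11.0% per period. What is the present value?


PV = PMT * (1 - (1+i)^(-n)) / i
= 2784 * (1 - (1+0.11)^(-7)) / 0.11
= 2784 * (1 - 0.481658) / 0.11
= 2784 * 4.712196
= 13118.7544


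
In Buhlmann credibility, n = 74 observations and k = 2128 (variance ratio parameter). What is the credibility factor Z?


Z = n / (n + k)
= 74 / (74 + 2128)
= 74 / 2202
= 0.0336


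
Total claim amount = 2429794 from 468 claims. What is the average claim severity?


severity = total / number
= 2429794 / 468
= 5191.8675


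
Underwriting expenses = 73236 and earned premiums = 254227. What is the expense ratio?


Expense ratio = expenses / premiums
= 73236 / 254227
= 0.2881


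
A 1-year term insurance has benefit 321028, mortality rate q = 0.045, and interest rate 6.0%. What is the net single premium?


NSP = benefit * q * v
v = 1/(1+i) = 0.943396
NSP = 321028 * 0.045 * 0.943396
= 13628.5472


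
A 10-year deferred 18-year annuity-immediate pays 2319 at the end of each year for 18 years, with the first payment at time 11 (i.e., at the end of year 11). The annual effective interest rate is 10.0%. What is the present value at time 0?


PV at time 10 of the 18-year annuity-immediate:
a_n = 2319 * (1-(1+0.1)^(-18))/0.1 = 19019.0747
Discount back 10 years to time 0:
PV = 19019.0747 * (1+0.1)^(-10)
= 19019.0747 * 0.385543
= 7332.6766


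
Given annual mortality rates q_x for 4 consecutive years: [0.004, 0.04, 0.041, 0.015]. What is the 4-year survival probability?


p_k = 1 - q_k for each year
Survival = product of (1 - q_k)
= 0.996 * 0.96 * 0.959 * 0.985
= 0.9032


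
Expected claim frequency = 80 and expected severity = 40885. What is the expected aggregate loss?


E[S] = E[N] * E[X]
= 80 * 40885
= 3.2708e+06


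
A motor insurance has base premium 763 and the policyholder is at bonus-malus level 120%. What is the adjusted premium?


adjusted = base * BM_level / 100
= 763 * 120 / 100
= 763 * 1.2
= 915.6


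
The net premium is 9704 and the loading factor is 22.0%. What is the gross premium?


Gross = net * (1 + loading)
= 9704 * (1 + 0.22)
= 9704 * 1.22
= 11838.88


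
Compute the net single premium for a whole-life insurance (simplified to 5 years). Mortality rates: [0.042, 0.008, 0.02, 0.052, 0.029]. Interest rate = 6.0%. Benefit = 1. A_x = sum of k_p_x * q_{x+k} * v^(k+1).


v = 0.943396
Year 0: k_p_x=1.0, q=0.042, term=0.039623
Year 1: k_p_x=0.958, q=0.008, term=0.006821
Year 2: k_p_x=0.950336, q=0.02, term=0.015958
Year 3: k_p_x=0.931329, q=0.052, term=0.03836
Year 4: k_p_x=0.8829, q=0.029, term=0.019133
A_x = 0.1199


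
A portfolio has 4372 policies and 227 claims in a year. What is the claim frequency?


frequency = claims / policies
= 227 / 4372
= 0.0519


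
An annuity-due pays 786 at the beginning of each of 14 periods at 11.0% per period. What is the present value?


PV_due = PMT * (1-(1+i)^(-n))/i * (1+i)
PV_immediate = 5487.7461
PV_due = 5487.7461 * 1.11
= 6091.3981


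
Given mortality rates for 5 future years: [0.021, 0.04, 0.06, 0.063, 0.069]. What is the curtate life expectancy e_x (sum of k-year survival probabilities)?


e_x = sum_{k=1}^{n} k_p_x
k_p_x values:
  1_p_x = 0.979
  2_p_x = 0.93984
  3_p_x = 0.88345
  4_p_x = 0.827792
  5_p_x = 0.770675
e_x = 4.4008


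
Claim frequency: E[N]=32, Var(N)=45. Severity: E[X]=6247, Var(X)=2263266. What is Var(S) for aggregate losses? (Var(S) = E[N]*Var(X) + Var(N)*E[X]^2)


Var(S) = E[N]*Var(X) + Var(N)*E[X]^2
= 32*2263266 + 45*6247^2
= 72424512 + 1756125405
= 1.8285e+09


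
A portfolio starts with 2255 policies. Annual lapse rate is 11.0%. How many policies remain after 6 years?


remaining = initial * (1 - lapse)^years
= 2255 * (1 - 0.11)^6
= 2255 * 0.496981
= 1120.6928


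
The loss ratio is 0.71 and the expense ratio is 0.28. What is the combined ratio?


Combined ratio = loss ratio + expense ratio
= 0.71 + 0.28
= 0.99


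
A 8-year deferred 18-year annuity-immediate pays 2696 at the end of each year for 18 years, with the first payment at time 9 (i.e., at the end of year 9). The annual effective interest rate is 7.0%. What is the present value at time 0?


PV at time 8 of the 18-year annuity-immediate:
a_n = 2696 * (1-(1+0.07)^(-18))/0.07 = 27119.2983
Discount back 8 years to time 0:
PV = 27119.2983 * (1+0.07)^(-8)
= 27119.2983 * 0.582009
= 15783.6785


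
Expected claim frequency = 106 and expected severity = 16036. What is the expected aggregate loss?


E[S] = E[N] * E[X]
= 106 * 16036
= 1.6998e+06


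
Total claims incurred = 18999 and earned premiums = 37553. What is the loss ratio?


Loss ratio = claims / premiums
= 18999 / 37553
= 0.5059


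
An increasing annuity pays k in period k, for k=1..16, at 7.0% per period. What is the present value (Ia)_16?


(Ia)_n = sum_{k=1}^{n} k * v^k, v = 1/(1+i)
v = 0.934579
Sum computed term by term:
(Ia)_16 = 66.9737


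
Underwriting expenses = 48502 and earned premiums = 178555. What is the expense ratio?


Expense ratio = expenses / premiums
= 48502 / 178555
= 0.2716


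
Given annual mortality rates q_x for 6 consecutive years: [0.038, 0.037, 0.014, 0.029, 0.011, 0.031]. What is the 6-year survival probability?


p_k = 1 - q_k for each year
Survival = product of (1 - q_k)
= 0.962 * 0.963 * 0.986 * 0.971 * 0.989 * 0.969
= 0.85


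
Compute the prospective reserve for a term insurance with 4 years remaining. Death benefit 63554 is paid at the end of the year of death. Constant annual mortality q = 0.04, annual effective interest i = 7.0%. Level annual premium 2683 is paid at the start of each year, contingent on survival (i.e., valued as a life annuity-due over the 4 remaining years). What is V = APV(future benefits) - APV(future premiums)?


v = 1/(1+i) = 0.934579
APV(future benefits) per unit = sum_{k=0}^{3} k_p_x * q * v^(k+1) = 0.128014
APV(future benefits) = 63554 * 0.128014 = 8135.7804
Life annuity-due factor ä_{x:4} = sum_{k=0}^{3} k_p_x * v^k = 3.424366
APV(future premiums) = 2683 * 3.424366 = 9187.5727
V = 8135.7804 - 9187.5727
= -1051.7923


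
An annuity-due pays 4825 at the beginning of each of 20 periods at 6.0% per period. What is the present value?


PV_due = PMT * (1-(1+i)^(-n))/i * (1+i)
PV_immediate = 55342.3699
PV_due = 55342.3699 * 1.06
= 58662.9121


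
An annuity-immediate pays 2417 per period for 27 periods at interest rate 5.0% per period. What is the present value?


PV = PMT * (1 - (1+i)^(-n)) / i
= 2417 * (1 - (1+0.05)^(-27)) / 0.05
= 2417 * (1 - 0.267848) / 0.05
= 2417 * 14.643034
= 35392.2123


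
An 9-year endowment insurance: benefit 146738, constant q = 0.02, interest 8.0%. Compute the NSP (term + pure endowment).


Term component = 17107.2602
Pure endowment = 9_p_x * v^9 * benefit = 0.833748 * 0.500249 * 146738 = 61201.6988
NSP = 78308.9591


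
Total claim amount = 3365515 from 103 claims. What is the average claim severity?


severity = total / number
= 3365515 / 103
= 32674.9029


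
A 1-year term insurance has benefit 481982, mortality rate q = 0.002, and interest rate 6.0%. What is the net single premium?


NSP = benefit * q * v
v = 1/(1+i) = 0.943396
NSP = 481982 * 0.002 * 0.943396
= 909.4


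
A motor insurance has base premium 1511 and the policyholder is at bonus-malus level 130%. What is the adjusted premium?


adjusted = base * BM_level / 100
= 1511 * 130 / 100
= 1511 * 1.3
= 1964.3


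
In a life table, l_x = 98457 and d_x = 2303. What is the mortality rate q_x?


q_x = d_x / l_x
= 2303 / 98457
= 0.0234


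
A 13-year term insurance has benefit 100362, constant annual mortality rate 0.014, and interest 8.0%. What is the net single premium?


NSP = benefit * sum_{k=0}^{n-1} k_p_x * q * v^(k+1)
With constant q=0.014, v=0.925926
Sum = 0.103344
NSP = 100362 * 0.103344
= 10371.8001


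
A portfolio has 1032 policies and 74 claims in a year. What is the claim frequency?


frequency = claims / policies
= 74 / 1032
= 0.0717


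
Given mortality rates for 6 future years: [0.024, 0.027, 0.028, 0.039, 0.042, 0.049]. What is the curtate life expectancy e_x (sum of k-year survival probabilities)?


e_x = sum_{k=1}^{n} k_p_x
k_p_x values:
  1_p_x = 0.976
  2_p_x = 0.949648
  3_p_x = 0.923058
  4_p_x = 0.887059
  5_p_x = 0.849802
  6_p_x = 0.808162
e_x = 5.3937


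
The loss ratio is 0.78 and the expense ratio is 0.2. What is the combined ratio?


Combined ratio = loss ratio + expense ratio
= 0.78 + 0.2
= 0.98


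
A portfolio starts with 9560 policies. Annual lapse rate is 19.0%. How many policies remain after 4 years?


remaining = initial * (1 - lapse)^years
= 9560 * (1 - 0.19)^4
= 9560 * 0.430467
= 4115.2665


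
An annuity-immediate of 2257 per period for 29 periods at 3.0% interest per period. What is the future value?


FV = PMT * ((1+i)^n - 1) / i
= 2257 * ((1.03)^29 - 1) / 0.03
= 2257 * (2.356566 - 1) / 0.03
= 102058.9449


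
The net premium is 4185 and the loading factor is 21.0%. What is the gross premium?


Gross = net * (1 + loading)
= 4185 * (1 + 0.21)
= 4185 * 1.21
= 5063.85


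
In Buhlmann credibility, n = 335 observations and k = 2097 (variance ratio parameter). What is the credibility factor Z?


Z = n / (n + k)
= 335 / (335 + 2097)
= 335 / 2432
= 0.1377


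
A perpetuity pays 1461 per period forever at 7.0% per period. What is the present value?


PV = PMT / i
= 1461 / 0.07
= 20871.4286


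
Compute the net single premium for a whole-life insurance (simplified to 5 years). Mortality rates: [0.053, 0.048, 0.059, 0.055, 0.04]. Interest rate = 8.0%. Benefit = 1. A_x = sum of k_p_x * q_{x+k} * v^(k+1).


v = 0.925926
Year 0: k_p_x=1.0, q=0.053, term=0.049074
Year 1: k_p_x=0.947, q=0.048, term=0.038971
Year 2: k_p_x=0.901544, q=0.059, term=0.042225
Year 3: k_p_x=0.848353, q=0.055, term=0.034296
Year 4: k_p_x=0.801693, q=0.04, term=0.021825
A_x = 0.1864


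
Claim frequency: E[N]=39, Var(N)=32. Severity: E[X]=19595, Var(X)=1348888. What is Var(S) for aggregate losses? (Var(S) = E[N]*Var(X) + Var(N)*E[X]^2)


Var(S) = E[N]*Var(X) + Var(N)*E[X]^2
= 39*1348888 + 32*19595^2
= 52606632 + 12286848800
= 1.2339e+10


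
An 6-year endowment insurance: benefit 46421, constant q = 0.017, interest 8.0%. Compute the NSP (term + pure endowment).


Term component = 3510.016
Pure endowment = 6_p_x * v^6 * benefit = 0.902238 * 0.63017 * 46421 = 26393.2618
NSP = 29903.2778


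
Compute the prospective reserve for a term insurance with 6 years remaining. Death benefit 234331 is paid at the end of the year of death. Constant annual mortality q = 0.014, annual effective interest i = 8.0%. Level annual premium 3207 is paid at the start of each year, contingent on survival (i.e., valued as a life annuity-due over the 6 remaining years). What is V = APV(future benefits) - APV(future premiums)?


v = 1/(1+i) = 0.925926
APV(future benefits) per unit = sum_{k=0}^{5} k_p_x * q * v^(k+1) = 0.062694
APV(future benefits) = 234331 * 0.062694 = 14691.1727
Life annuity-due factor ä_{x:6} = sum_{k=0}^{5} k_p_x * v^k = 4.836403
APV(future premiums) = 3207 * 4.836403 = 15510.3429
V = 14691.1727 - 15510.3429
= -819.1702


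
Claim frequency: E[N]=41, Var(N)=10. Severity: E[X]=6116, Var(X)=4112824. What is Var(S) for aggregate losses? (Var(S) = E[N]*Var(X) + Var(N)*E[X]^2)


Var(S) = E[N]*Var(X) + Var(N)*E[X]^2
= 41*4112824 + 10*6116^2
= 168625784 + 374054560
= 5.4268e+08


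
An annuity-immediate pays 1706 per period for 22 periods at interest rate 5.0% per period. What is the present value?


PV = PMT * (1 - (1+i)^(-n)) / i
= 1706 * (1 - (1+0.05)^(-22)) / 0.05
= 1706 * (1 - 0.34185) / 0.05
= 1706 * 13.163003
= 22456.0824


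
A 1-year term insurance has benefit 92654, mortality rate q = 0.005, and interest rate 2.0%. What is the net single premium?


NSP = benefit * q * v
v = 1/(1+i) = 0.980392
NSP = 92654 * 0.005 * 0.980392
= 454.1863


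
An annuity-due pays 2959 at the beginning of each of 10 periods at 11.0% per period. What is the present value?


PV_due = PMT * (1-(1+i)^(-n))/i * (1+i)
PV_immediate = 17426.2375
PV_due = 17426.2375 * 1.11
= 19343.1236


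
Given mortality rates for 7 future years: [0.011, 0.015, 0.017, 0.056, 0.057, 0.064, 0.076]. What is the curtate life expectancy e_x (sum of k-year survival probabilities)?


e_x = sum_{k=1}^{n} k_p_x
k_p_x values:
  1_p_x = 0.989
  2_p_x = 0.974165
  3_p_x = 0.957604
  4_p_x = 0.903978
  5_p_x = 0.852452
  6_p_x = 0.797895
  7_p_x = 0.737255
e_x = 6.2123


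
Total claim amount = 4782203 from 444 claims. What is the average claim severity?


severity = total / number
= 4782203 / 444
= 10770.7275


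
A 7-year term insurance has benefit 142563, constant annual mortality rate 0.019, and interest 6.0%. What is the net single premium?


NSP = benefit * sum_{k=0}^{n-1} k_p_x * q * v^(k+1)
With constant q=0.019, v=0.943396
Sum = 0.100654
NSP = 142563 * 0.100654
= 14349.5912


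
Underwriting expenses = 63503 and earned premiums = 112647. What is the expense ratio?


Expense ratio = expenses / premiums
= 63503 / 112647
= 0.5637


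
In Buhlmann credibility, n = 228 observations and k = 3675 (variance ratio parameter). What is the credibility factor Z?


Z = n / (n + k)
= 228 / (228 + 3675)
= 228 / 3903
= 0.0584


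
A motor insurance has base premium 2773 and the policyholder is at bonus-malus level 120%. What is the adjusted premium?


adjusted = base * BM_level / 100
= 2773 * 120 / 100
= 2773 * 1.2
= 3327.6


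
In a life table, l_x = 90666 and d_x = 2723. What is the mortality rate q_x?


q_x = d_x / l_x
= 2723 / 90666
= 0.03


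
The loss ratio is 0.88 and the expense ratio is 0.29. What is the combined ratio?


Combined ratio = loss ratio + expense ratio
= 0.88 + 0.29
= 1.17


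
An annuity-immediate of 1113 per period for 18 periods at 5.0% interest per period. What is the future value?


FV = PMT * ((1+i)^n - 1) / i
= 1113 * ((1.05)^18 - 1) / 0.05
= 1113 * (2.406619 - 1) / 0.05
= 31311.3441


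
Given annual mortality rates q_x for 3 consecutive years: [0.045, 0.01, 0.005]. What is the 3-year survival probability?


p_k = 1 - q_k for each year
Survival = product of (1 - q_k)
= 0.955 * 0.99 * 0.995
= 0.9407


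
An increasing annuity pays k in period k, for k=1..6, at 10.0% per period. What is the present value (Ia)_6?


(Ia)_n = sum_{k=1}^{n} k * v^k, v = 1/(1+i)
v = 0.909091
Sum computed term by term:
(Ia)_6 = 14.0394


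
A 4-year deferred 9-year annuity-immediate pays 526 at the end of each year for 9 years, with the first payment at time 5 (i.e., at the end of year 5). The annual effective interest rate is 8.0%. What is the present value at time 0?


PV at time 4 of the 9-year annuity-immediate:
a_n = 526 * (1-(1+0.08)^(-9))/0.08 = 3285.863
Discount back 4 years to time 0:
PV = 3285.863 * (1+0.08)^(-4)
= 3285.863 * 0.73503
= 2415.2074


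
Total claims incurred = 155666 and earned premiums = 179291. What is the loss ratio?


Loss ratio = claims / premiums
= 155666 / 179291
= 0.8682


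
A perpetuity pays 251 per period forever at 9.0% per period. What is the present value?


PV = PMT / i
= 251 / 0.09
= 2788.8889


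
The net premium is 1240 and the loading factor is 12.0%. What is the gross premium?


Gross = net * (1 + loading)
= 1240 * (1 + 0.12)
= 1240 * 1.12
= 1388.8


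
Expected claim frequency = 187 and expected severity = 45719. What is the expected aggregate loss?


E[S] = E[N] * E[X]
= 187 * 45719
= 8.5495e+06


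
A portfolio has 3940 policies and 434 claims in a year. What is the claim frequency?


frequency = claims / policies
= 434 / 3940
= 0.1102


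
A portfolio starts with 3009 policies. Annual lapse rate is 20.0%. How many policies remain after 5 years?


remaining = initial * (1 - lapse)^years
= 3009 * (1 - 0.2)^5
= 3009 * 0.32768
= 985.9891


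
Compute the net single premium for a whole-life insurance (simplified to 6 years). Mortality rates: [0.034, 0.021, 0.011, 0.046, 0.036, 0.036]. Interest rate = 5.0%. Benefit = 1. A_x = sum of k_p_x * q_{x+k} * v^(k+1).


v = 0.952381
Year 0: k_p_x=1.0, q=0.034, term=0.032381
Year 1: k_p_x=0.966, q=0.021, term=0.0184
Year 2: k_p_x=0.945714, q=0.011, term=0.008986
Year 3: k_p_x=0.935311, q=0.046, term=0.035396
Year 4: k_p_x=0.892287, q=0.036, term=0.025169
Year 5: k_p_x=0.860165, q=0.036, term=0.023107
A_x = 0.1434


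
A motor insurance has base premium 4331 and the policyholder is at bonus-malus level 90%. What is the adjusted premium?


adjusted = base * BM_level / 100
= 4331 * 90 / 100
= 4331 * 0.9
= 3897.9


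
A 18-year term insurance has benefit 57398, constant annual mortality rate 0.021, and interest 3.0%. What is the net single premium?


NSP = benefit * sum_{k=0}^{n-1} k_p_x * q * v^(k+1)
With constant q=0.021, v=0.970874
Sum = 0.246695
NSP = 57398 * 0.246695
= 14159.7964


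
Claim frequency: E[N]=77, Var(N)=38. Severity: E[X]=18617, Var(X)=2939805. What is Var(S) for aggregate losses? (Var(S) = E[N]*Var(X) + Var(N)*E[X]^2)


Var(S) = E[N]*Var(X) + Var(N)*E[X]^2
= 77*2939805 + 38*18617^2
= 226364985 + 13170522182
= 1.3397e+10


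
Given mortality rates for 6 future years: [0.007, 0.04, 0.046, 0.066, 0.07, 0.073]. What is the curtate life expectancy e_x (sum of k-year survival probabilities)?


e_x = sum_{k=1}^{n} k_p_x
k_p_x values:
  1_p_x = 0.993
  2_p_x = 0.95328
  3_p_x = 0.909429
  4_p_x = 0.849407
  5_p_x = 0.789948
  6_p_x = 0.732282
e_x = 5.2273


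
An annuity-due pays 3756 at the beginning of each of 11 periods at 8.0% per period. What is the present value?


PV_due = PMT * (1-(1+i)^(-n))/i * (1+i)
PV_immediate = 26813.9498
PV_due = 26813.9498 * 1.08
= 28959.0657


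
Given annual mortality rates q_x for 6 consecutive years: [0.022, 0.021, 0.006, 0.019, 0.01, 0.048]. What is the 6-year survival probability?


p_k = 1 - q_k for each year
Survival = product of (1 - q_k)
= 0.978 * 0.979 * 0.994 * 0.981 * 0.99 * 0.952
= 0.8799


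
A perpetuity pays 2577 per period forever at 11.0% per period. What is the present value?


PV = PMT / i
= 2577 / 0.11
= 23427.2727


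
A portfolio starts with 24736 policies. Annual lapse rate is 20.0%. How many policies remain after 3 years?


remaining = initial * (1 - lapse)^years
= 24736 * (1 - 0.2)^3
= 24736 * 0.512
= 12664.832


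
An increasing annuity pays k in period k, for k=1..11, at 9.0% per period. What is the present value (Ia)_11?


(Ia)_n = sum_{k=1}^{n} k * v^k, v = 1/(1+i)
v = 0.917431
Sum computed term by term:
(Ia)_11 = 35.0533


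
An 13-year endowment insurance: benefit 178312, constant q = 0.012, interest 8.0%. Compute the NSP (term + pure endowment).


Term component = 15948.2877
Pure endowment = 13_p_x * v^13 * benefit = 0.854752 * 0.367698 * 178312 = 56041.794
NSP = 71990.0818


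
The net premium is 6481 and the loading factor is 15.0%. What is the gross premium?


Gross = net * (1 + loading)
= 6481 * (1 + 0.15)
= 6481 * 1.15
= 7453.15


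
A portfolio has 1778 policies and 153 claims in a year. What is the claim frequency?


frequency = claims / policies
= 153 / 1778
= 0.0861


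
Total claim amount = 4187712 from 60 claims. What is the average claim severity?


severity = total / number
= 4187712 / 60
= 69795.2


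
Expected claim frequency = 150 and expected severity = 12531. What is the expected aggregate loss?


E[S] = E[N] * E[X]
= 150 * 12531
= 1.8796e+06


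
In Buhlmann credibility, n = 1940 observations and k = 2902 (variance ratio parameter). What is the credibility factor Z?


Z = n / (n + k)
= 1940 / (1940 + 2902)
= 1940 / 4842
= 0.4007


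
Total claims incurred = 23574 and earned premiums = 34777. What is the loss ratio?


Loss ratio = claims / premiums
= 23574 / 34777
= 0.6779


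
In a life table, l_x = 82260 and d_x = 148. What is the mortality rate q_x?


q_x = d_x / l_x
= 148 / 82260
= 0.0018


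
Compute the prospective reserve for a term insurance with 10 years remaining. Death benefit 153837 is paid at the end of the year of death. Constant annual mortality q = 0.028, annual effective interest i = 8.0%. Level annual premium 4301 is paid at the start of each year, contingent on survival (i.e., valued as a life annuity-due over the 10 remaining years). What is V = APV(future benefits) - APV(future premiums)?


v = 1/(1+i) = 0.925926
APV(future benefits) per unit = sum_{k=0}^{9} k_p_x * q * v^(k+1) = 0.168861
APV(future benefits) = 153837 * 0.168861 = 25977.092
Life annuity-due factor ä_{x:10} = sum_{k=0}^{9} k_p_x * v^k = 6.513216
APV(future premiums) = 4301 * 6.513216 = 28013.3403
V = 25977.092 - 28013.3403
= -2036.2483


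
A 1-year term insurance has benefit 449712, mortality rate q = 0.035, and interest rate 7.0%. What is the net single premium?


NSP = benefit * q * v
v = 1/(1+i) = 0.934579
NSP = 449712 * 0.035 * 0.934579
= 14710.2056


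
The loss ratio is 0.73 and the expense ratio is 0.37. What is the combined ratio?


Combined ratio = loss ratio + expense ratio
= 0.73 + 0.37
= 1.1


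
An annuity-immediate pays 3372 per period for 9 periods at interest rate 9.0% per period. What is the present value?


PV = PMT * (1 - (1+i)^(-n)) / i
= 3372 * (1 - (1+0.09)^(-9)) / 0.09
= 3372 * (1 - 0.460428) / 0.09
= 3372 * 5.995247
= 20215.9725
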